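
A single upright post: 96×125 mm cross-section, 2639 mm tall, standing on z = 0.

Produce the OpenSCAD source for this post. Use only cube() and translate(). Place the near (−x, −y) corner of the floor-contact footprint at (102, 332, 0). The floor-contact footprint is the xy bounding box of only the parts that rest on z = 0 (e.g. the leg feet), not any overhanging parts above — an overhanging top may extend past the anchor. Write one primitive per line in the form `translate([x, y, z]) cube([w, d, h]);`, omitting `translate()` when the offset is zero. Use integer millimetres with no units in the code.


translate([102, 332, 0]) cube([96, 125, 2639]);


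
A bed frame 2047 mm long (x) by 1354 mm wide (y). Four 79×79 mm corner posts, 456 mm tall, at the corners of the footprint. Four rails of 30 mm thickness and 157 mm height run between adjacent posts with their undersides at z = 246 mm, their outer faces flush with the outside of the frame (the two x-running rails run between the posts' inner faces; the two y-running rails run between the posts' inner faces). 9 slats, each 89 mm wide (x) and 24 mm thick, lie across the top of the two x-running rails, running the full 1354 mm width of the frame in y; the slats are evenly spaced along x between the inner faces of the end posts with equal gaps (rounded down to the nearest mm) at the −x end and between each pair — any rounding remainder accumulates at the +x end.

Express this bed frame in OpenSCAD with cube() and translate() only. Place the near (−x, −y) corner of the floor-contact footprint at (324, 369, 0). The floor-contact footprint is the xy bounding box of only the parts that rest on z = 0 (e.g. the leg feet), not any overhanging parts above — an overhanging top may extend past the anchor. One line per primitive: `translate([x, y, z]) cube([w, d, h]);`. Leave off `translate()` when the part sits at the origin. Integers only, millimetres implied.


translate([324, 369, 0]) cube([79, 79, 456]);
translate([324, 1644, 0]) cube([79, 79, 456]);
translate([2292, 369, 0]) cube([79, 79, 456]);
translate([2292, 1644, 0]) cube([79, 79, 456]);
translate([403, 369, 246]) cube([1889, 30, 157]);
translate([403, 1693, 246]) cube([1889, 30, 157]);
translate([324, 448, 246]) cube([30, 1196, 157]);
translate([2341, 448, 246]) cube([30, 1196, 157]);
translate([511, 369, 403]) cube([89, 1354, 24]);
translate([708, 369, 403]) cube([89, 1354, 24]);
translate([905, 369, 403]) cube([89, 1354, 24]);
translate([1102, 369, 403]) cube([89, 1354, 24]);
translate([1299, 369, 403]) cube([89, 1354, 24]);
translate([1496, 369, 403]) cube([89, 1354, 24]);
translate([1693, 369, 403]) cube([89, 1354, 24]);
translate([1890, 369, 403]) cube([89, 1354, 24]);
translate([2087, 369, 403]) cube([89, 1354, 24]);


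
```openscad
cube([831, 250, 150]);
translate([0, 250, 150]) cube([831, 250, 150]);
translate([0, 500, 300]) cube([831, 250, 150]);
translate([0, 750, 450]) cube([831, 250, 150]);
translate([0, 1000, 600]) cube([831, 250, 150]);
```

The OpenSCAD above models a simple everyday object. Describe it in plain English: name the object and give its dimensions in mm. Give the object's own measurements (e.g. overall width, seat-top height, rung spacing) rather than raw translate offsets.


A straight staircase of 5 solid steps. Each step is 831 mm wide (x), 250 mm deep (y, the going) and 150 mm tall (the rise). The first step rests on the floor; each subsequent step sits one going further in +y and one rise higher in +z, directly behind and above the previous step with no overlap.


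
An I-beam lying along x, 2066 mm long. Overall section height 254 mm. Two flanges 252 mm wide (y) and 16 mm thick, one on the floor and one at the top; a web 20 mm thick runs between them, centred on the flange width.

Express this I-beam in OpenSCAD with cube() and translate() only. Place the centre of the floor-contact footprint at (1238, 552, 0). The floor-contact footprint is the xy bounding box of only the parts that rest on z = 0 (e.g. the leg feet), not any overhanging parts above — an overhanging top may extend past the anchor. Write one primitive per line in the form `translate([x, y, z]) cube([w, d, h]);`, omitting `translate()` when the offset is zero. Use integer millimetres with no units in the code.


translate([205, 426, 0]) cube([2066, 252, 16]);
translate([205, 542, 16]) cube([2066, 20, 222]);
translate([205, 426, 238]) cube([2066, 252, 16]);


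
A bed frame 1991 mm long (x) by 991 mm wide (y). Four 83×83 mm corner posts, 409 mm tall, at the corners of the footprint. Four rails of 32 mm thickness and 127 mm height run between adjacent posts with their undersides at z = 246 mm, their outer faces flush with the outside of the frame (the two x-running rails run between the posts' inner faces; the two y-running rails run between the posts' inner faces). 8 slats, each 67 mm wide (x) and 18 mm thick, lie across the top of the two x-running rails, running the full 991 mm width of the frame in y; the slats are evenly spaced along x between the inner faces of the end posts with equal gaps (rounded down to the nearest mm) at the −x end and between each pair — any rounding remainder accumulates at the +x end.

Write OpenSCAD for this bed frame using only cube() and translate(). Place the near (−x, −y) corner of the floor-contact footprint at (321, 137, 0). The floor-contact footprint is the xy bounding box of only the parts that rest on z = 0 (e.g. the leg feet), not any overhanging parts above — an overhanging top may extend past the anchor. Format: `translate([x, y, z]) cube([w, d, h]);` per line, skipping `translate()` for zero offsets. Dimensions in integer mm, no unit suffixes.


translate([321, 137, 0]) cube([83, 83, 409]);
translate([321, 1045, 0]) cube([83, 83, 409]);
translate([2229, 137, 0]) cube([83, 83, 409]);
translate([2229, 1045, 0]) cube([83, 83, 409]);
translate([404, 137, 246]) cube([1825, 32, 127]);
translate([404, 1096, 246]) cube([1825, 32, 127]);
translate([321, 220, 246]) cube([32, 825, 127]);
translate([2280, 220, 246]) cube([32, 825, 127]);
translate([547, 137, 373]) cube([67, 991, 18]);
translate([757, 137, 373]) cube([67, 991, 18]);
translate([967, 137, 373]) cube([67, 991, 18]);
translate([1177, 137, 373]) cube([67, 991, 18]);
translate([1387, 137, 373]) cube([67, 991, 18]);
translate([1597, 137, 373]) cube([67, 991, 18]);
translate([1807, 137, 373]) cube([67, 991, 18]);
translate([2017, 137, 373]) cube([67, 991, 18]);


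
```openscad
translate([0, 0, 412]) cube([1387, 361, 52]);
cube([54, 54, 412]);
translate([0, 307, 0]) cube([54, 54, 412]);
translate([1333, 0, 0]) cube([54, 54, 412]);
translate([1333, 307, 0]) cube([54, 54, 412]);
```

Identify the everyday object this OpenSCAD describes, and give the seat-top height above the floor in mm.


A bench. The seat-top height is 464 mm.

A long slab on four corner posts — a bench. The slab sits at z = 412 with thickness 52, so the top is 412 + 52 = 464 mm.


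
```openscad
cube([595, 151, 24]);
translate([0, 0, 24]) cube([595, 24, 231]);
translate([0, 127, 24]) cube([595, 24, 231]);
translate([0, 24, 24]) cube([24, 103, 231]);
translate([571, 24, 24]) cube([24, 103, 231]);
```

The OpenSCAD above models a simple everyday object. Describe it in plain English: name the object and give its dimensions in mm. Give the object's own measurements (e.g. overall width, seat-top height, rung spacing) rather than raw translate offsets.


An open-topped rectangular box: outside dimensions 595×151×255 mm, with a uniform wall and base thickness of 24 mm. The base is a full 595×151 slab on the floor; four walls sit on top of the base. The front and back walls (the −y and +y sides) span the full width; the two side walls fit between them.


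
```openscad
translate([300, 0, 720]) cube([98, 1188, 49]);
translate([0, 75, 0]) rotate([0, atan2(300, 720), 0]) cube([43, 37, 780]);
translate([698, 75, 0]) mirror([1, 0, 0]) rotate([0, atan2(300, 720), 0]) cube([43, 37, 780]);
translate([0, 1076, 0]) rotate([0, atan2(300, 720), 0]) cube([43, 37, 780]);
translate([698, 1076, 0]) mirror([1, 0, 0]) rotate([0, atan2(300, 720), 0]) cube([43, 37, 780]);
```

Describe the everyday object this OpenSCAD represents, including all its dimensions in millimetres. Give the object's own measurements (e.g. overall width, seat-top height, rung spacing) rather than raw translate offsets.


A sawhorse. A 98×1188×49 mm beam (x, y, z) sits on two A-frame leg pairs. Each pair is two raked legs of 43×37 mm section (37 mm along y) splaying symmetrically in x. Each leg rises 720 mm vertically over 300 mm of horizontal reach and is 780 mm long along its own axis. Every leg's outer bottom edge rests on the floor and its outer top edge meets a bottom edge of the beam — the left legs (tilting toward +x) meet the beam's −x bottom edge, the right legs (their mirror images, tilting toward −x) meet its +x bottom edge — so the leg tops tuck under the beam, the beam's underside is 720 mm above the floor, and the feet are 698 mm apart outside-to-outside with the beam centred between them. The two leg pairs are set in 75 mm from either end of the beam.


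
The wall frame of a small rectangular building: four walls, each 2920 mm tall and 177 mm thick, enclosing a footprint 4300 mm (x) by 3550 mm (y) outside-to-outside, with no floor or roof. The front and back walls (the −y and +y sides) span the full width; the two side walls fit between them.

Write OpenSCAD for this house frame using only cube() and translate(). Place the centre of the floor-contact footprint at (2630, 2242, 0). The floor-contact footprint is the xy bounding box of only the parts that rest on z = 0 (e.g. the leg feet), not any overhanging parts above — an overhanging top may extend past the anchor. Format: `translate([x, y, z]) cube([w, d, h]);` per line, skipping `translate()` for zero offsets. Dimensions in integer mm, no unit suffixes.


translate([480, 467, 0]) cube([4300, 177, 2920]);
translate([480, 3840, 0]) cube([4300, 177, 2920]);
translate([480, 644, 0]) cube([177, 3196, 2920]);
translate([4603, 644, 0]) cube([177, 3196, 2920]);


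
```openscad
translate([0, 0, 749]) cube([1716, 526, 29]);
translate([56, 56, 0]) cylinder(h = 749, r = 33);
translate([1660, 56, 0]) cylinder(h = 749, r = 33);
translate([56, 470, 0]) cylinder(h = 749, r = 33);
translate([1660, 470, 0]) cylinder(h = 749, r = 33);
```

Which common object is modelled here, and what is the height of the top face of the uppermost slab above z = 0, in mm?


A table. The table height is 778 mm.

A 1716×526×29 slab sits at z = 749 on four Ø66 mm round legs — a table. The top surface is at 749 + 29 = 778 mm.


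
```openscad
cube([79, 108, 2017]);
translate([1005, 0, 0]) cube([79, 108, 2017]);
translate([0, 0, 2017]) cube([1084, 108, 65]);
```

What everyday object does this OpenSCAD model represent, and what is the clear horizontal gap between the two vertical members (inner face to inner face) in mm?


A door frame. The clear opening width is 926 mm.

Two 2017 mm tall posts with a header on top — a door frame. The left jamb is 79 mm wide at x = 0; the right jamb starts at x = 1005. The clear opening is 1005 − 79 = 926 mm.


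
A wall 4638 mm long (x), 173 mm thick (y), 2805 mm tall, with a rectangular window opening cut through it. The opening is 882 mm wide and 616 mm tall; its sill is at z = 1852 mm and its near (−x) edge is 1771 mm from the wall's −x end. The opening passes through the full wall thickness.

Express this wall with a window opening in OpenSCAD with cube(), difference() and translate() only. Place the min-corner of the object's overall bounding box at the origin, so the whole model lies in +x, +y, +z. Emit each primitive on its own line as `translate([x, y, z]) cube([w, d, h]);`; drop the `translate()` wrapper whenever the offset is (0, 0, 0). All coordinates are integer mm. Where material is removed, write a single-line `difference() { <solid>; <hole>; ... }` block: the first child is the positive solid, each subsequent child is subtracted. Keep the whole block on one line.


difference() { cube([4638, 173, 2805]); translate([1771, 0, 1852]) cube([882, 173, 616]); }


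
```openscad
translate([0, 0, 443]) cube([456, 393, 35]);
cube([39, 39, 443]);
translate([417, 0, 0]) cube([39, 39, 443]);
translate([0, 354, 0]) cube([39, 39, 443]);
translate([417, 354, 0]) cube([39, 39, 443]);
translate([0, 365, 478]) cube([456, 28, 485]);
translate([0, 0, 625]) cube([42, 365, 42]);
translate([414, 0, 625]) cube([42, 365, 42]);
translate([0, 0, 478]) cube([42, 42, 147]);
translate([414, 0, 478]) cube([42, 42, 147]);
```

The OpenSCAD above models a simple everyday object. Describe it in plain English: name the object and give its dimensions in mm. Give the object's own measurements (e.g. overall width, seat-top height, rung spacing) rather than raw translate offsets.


A chair. The seat is a 456×393×35 mm slab with its top at z = 478 mm, on four 39×39 mm corner legs (flush with the seat edges, standing on z = 0). A flat backrest 28 mm thick, 485 mm tall, spans the full seat width and rises from the seat top along its +y edge, rear face flush with the rear of the seat. Two armrests of 42×42 mm section run along each side from the seat's front edge to the front of the backrest, top faces 189 mm above the seat top and outer faces flush with the seat's x-edges; a 42×42 mm post under the front of each armrest stands on the seat at the front corner.


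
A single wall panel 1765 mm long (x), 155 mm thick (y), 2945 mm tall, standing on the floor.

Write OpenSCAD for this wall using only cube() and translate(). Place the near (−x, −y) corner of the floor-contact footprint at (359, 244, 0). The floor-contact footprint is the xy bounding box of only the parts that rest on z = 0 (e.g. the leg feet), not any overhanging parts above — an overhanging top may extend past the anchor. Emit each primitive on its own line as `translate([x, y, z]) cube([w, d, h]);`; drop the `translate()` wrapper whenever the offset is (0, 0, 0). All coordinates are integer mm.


translate([359, 244, 0]) cube([1765, 155, 2945]);


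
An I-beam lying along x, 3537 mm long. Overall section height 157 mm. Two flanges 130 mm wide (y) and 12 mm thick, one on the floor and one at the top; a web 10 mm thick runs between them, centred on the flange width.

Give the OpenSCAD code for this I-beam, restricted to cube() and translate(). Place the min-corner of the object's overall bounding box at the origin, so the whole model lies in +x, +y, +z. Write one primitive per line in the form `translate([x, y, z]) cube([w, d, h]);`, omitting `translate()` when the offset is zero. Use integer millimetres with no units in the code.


cube([3537, 130, 12]);
translate([0, 60, 12]) cube([3537, 10, 133]);
translate([0, 0, 145]) cube([3537, 130, 12]);


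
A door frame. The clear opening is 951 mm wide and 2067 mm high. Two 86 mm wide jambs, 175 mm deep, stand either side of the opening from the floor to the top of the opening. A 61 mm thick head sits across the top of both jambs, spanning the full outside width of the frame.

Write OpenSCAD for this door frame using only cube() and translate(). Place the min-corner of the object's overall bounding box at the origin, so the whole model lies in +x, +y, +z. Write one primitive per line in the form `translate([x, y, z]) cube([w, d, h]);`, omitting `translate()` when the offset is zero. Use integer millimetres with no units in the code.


cube([86, 175, 2067]);
translate([1037, 0, 0]) cube([86, 175, 2067]);
translate([0, 0, 2067]) cube([1123, 175, 61]);


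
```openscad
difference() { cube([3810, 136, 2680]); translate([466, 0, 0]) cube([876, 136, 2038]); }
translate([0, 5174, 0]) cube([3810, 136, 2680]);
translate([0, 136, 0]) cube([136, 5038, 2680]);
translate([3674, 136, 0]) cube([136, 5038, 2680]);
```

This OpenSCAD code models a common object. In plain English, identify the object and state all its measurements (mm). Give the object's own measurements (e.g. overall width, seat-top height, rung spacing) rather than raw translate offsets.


A single room: four walls, each 2680 mm tall and 136 mm thick, enclosing an outside footprint 3810×5310 mm (x × y), no floor or roof. The front and back walls (−y and +y sides) run the full x-width; the side walls fit between their inner faces. A door opening 876 mm wide and 2038 mm tall is cut through the front wall from the floor up, its −x edge 466 mm from the wall's −x end.


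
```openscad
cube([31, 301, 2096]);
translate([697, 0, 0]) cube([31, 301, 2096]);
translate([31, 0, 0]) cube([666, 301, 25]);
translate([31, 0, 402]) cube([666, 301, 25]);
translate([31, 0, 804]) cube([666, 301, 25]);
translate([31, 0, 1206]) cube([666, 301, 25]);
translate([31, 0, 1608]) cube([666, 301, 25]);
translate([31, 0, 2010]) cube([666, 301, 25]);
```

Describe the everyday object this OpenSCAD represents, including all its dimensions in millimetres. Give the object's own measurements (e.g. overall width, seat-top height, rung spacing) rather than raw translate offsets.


An open bookshelf. Two side panels, each 31 mm thick, 301 mm deep and 2096 mm tall, stand 728 mm apart (outside-to-outside). Between them sit 6 shelves, each 25 mm thick and 301 mm deep, spanning the full gap between the sides. The bottom shelf rests on the floor (its underside at z = 0) and the clear gap between one shelf's top and the next shelf's underside is 377 mm.


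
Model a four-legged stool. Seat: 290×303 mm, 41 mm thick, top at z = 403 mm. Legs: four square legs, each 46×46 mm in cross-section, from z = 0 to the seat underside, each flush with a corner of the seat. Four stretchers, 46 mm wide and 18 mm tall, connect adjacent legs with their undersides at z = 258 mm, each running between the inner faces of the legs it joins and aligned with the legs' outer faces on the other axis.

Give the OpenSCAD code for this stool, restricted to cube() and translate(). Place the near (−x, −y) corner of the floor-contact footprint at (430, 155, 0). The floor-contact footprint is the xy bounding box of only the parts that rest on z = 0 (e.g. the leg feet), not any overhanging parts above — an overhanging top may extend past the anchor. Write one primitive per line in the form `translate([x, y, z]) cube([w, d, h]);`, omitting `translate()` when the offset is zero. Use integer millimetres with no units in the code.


translate([430, 155, 362]) cube([290, 303, 41]);
translate([430, 155, 0]) cube([46, 46, 362]);
translate([674, 155, 0]) cube([46, 46, 362]);
translate([430, 412, 0]) cube([46, 46, 362]);
translate([674, 412, 0]) cube([46, 46, 362]);
translate([476, 155, 258]) cube([198, 46, 18]);
translate([476, 412, 258]) cube([198, 46, 18]);
translate([430, 201, 258]) cube([46, 211, 18]);
translate([674, 201, 258]) cube([46, 211, 18]);


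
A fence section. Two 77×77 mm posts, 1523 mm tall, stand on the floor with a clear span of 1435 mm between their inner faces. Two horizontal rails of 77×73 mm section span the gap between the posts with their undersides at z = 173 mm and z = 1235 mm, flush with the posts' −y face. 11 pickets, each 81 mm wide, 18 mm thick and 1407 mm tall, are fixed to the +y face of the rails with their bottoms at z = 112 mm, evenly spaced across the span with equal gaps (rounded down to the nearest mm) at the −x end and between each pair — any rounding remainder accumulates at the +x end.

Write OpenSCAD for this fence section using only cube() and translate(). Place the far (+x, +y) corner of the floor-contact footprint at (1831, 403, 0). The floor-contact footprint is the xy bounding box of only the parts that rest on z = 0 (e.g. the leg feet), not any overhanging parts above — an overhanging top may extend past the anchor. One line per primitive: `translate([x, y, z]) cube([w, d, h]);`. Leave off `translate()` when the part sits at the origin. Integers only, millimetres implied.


translate([242, 326, 0]) cube([77, 77, 1523]);
translate([1754, 326, 0]) cube([77, 77, 1523]);
translate([319, 326, 173]) cube([1435, 77, 73]);
translate([319, 326, 1235]) cube([1435, 77, 73]);
translate([364, 403, 112]) cube([81, 18, 1407]);
translate([490, 403, 112]) cube([81, 18, 1407]);
translate([616, 403, 112]) cube([81, 18, 1407]);
translate([742, 403, 112]) cube([81, 18, 1407]);
translate([868, 403, 112]) cube([81, 18, 1407]);
translate([994, 403, 112]) cube([81, 18, 1407]);
translate([1120, 403, 112]) cube([81, 18, 1407]);
translate([1246, 403, 112]) cube([81, 18, 1407]);
translate([1372, 403, 112]) cube([81, 18, 1407]);
translate([1498, 403, 112]) cube([81, 18, 1407]);
translate([1624, 403, 112]) cube([81, 18, 1407]);


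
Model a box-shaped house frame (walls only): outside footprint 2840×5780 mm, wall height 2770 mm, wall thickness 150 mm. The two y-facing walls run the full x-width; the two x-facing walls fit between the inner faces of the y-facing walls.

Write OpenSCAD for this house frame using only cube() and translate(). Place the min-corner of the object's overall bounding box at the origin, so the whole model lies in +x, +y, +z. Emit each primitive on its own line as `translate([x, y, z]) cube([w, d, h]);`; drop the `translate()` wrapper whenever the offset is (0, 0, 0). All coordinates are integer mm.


cube([2840, 150, 2770]);
translate([0, 5630, 0]) cube([2840, 150, 2770]);
translate([0, 150, 0]) cube([150, 5480, 2770]);
translate([2690, 150, 0]) cube([150, 5480, 2770]);


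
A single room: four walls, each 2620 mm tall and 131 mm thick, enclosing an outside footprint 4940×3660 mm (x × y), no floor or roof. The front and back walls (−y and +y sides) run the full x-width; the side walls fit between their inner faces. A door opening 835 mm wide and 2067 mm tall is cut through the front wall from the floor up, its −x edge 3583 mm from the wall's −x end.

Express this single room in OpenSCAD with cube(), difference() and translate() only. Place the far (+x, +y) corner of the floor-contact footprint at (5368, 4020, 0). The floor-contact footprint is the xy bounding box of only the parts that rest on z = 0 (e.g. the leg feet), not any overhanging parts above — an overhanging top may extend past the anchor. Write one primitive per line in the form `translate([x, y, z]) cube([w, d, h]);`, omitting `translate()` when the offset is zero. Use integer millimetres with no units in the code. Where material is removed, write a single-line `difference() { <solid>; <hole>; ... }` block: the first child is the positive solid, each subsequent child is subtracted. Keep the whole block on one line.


difference() { translate([428, 360, 0]) cube([4940, 131, 2620]); translate([4011, 360, 0]) cube([835, 131, 2067]); }
translate([428, 3889, 0]) cube([4940, 131, 2620]);
translate([428, 491, 0]) cube([131, 3398, 2620]);
translate([5237, 491, 0]) cube([131, 3398, 2620]);


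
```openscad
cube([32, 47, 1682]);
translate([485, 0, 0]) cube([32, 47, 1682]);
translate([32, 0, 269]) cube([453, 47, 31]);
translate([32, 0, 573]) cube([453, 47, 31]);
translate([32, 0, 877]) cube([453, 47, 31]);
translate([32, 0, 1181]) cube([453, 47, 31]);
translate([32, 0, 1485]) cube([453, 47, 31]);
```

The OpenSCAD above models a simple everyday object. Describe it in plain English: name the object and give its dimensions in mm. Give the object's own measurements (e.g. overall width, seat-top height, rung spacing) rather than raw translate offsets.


A straight ladder. Two 32×47 mm vertical rails, 1682 mm tall, stand 517 mm apart (outside-to-outside) with their front faces coplanar on the −y side. 5 rungs, each 47 mm deep and 31 mm tall, span between the inner faces of the rails, front faces flush with the rails. The lowest rung's underside is at z = 269 mm and rungs are spaced 304 mm apart (underside to underside).


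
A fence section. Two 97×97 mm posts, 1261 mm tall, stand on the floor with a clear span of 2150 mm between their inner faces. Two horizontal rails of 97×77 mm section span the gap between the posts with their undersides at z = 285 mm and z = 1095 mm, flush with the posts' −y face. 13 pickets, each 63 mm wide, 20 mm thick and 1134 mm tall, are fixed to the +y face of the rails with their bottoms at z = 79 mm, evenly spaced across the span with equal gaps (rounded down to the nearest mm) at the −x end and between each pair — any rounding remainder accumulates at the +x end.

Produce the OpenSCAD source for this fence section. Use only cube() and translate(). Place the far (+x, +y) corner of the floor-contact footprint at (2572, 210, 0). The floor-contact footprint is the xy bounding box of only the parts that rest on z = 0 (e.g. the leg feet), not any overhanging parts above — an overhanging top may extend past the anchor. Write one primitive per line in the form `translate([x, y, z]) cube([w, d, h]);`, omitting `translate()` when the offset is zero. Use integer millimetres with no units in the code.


translate([228, 113, 0]) cube([97, 97, 1261]);
translate([2475, 113, 0]) cube([97, 97, 1261]);
translate([325, 113, 285]) cube([2150, 97, 77]);
translate([325, 113, 1095]) cube([2150, 97, 77]);
translate([420, 210, 79]) cube([63, 20, 1134]);
translate([578, 210, 79]) cube([63, 20, 1134]);
translate([736, 210, 79]) cube([63, 20, 1134]);
translate([894, 210, 79]) cube([63, 20, 1134]);
translate([1052, 210, 79]) cube([63, 20, 1134]);
translate([1210, 210, 79]) cube([63, 20, 1134]);
translate([1368, 210, 79]) cube([63, 20, 1134]);
translate([1526, 210, 79]) cube([63, 20, 1134]);
translate([1684, 210, 79]) cube([63, 20, 1134]);
translate([1842, 210, 79]) cube([63, 20, 1134]);
translate([2000, 210, 79]) cube([63, 20, 1134]);
translate([2158, 210, 79]) cube([63, 20, 1134]);
translate([2316, 210, 79]) cube([63, 20, 1134]);


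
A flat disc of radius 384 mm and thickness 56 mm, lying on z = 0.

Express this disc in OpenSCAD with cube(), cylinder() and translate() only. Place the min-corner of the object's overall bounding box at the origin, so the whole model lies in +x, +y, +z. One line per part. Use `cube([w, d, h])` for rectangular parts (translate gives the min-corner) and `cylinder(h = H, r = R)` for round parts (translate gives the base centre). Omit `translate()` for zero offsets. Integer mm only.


translate([384, 384, 0]) cylinder(h = 56, r = 384);


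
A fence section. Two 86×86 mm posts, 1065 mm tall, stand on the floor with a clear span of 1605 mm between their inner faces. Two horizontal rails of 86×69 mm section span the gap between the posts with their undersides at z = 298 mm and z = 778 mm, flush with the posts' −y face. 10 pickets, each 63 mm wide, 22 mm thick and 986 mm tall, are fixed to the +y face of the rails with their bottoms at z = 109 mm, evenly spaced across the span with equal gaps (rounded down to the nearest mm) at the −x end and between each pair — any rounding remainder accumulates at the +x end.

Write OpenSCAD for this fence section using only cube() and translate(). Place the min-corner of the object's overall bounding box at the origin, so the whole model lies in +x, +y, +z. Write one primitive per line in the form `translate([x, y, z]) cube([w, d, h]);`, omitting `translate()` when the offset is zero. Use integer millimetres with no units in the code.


cube([86, 86, 1065]);
translate([1691, 0, 0]) cube([86, 86, 1065]);
translate([86, 0, 298]) cube([1605, 86, 69]);
translate([86, 0, 778]) cube([1605, 86, 69]);
translate([174, 86, 109]) cube([63, 22, 986]);
translate([325, 86, 109]) cube([63, 22, 986]);
translate([476, 86, 109]) cube([63, 22, 986]);
translate([627, 86, 109]) cube([63, 22, 986]);
translate([778, 86, 109]) cube([63, 22, 986]);
translate([929, 86, 109]) cube([63, 22, 986]);
translate([1080, 86, 109]) cube([63, 22, 986]);
translate([1231, 86, 109]) cube([63, 22, 986]);
translate([1382, 86, 109]) cube([63, 22, 986]);
translate([1533, 86, 109]) cube([63, 22, 986]);


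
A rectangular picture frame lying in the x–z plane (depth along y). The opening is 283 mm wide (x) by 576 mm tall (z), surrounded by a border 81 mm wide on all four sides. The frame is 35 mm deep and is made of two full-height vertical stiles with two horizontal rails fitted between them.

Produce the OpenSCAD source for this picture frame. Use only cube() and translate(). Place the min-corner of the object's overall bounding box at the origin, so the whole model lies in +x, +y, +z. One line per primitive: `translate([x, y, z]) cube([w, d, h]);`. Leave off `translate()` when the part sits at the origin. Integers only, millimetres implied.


cube([81, 35, 738]);
translate([364, 0, 0]) cube([81, 35, 738]);
translate([81, 0, 0]) cube([283, 35, 81]);
translate([81, 0, 657]) cube([283, 35, 81]);


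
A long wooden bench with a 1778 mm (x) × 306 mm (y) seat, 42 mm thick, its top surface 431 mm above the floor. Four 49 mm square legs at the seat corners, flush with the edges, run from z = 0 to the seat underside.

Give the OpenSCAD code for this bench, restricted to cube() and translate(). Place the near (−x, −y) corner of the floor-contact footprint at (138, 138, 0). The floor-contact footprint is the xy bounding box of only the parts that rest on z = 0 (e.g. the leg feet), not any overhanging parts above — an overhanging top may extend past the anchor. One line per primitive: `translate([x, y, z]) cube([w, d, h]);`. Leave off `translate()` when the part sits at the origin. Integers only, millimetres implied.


translate([138, 138, 389]) cube([1778, 306, 42]);
translate([138, 138, 0]) cube([49, 49, 389]);
translate([138, 395, 0]) cube([49, 49, 389]);
translate([1867, 138, 0]) cube([49, 49, 389]);
translate([1867, 395, 0]) cube([49, 49, 389]);


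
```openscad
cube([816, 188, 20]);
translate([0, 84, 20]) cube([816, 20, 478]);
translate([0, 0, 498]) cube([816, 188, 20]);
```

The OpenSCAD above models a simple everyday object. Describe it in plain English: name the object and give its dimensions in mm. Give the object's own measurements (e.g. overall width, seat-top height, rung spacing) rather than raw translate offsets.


An I-beam lying along x, 816 mm long. Overall section height 518 mm. Two flanges 188 mm wide (y) and 20 mm thick, one on the floor and one at the top; a web 20 mm thick runs between them, centred on the flange width.


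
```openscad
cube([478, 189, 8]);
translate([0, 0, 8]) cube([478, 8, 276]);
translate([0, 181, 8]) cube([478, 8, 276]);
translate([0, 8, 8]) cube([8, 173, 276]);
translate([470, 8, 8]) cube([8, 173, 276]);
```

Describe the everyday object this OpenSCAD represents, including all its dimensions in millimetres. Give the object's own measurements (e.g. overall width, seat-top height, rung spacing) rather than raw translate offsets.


An open-topped rectangular box: outside dimensions 478×189×284 mm, with a uniform wall and base thickness of 8 mm. The base is a full 478×189 slab on the floor; four walls sit on top of the base. The front and back walls (the −y and +y sides) span the full width; the two side walls fit between them.


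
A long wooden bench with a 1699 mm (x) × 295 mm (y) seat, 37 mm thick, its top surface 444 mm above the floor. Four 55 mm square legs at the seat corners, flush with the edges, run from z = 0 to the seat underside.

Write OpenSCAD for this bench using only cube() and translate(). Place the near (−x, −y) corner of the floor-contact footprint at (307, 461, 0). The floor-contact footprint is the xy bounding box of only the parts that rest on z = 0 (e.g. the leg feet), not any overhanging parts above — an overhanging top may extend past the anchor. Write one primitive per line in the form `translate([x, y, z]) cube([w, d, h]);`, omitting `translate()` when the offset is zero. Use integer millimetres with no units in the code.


translate([307, 461, 407]) cube([1699, 295, 37]);
translate([307, 461, 0]) cube([55, 55, 407]);
translate([307, 701, 0]) cube([55, 55, 407]);
translate([1951, 461, 0]) cube([55, 55, 407]);
translate([1951, 701, 0]) cube([55, 55, 407]);


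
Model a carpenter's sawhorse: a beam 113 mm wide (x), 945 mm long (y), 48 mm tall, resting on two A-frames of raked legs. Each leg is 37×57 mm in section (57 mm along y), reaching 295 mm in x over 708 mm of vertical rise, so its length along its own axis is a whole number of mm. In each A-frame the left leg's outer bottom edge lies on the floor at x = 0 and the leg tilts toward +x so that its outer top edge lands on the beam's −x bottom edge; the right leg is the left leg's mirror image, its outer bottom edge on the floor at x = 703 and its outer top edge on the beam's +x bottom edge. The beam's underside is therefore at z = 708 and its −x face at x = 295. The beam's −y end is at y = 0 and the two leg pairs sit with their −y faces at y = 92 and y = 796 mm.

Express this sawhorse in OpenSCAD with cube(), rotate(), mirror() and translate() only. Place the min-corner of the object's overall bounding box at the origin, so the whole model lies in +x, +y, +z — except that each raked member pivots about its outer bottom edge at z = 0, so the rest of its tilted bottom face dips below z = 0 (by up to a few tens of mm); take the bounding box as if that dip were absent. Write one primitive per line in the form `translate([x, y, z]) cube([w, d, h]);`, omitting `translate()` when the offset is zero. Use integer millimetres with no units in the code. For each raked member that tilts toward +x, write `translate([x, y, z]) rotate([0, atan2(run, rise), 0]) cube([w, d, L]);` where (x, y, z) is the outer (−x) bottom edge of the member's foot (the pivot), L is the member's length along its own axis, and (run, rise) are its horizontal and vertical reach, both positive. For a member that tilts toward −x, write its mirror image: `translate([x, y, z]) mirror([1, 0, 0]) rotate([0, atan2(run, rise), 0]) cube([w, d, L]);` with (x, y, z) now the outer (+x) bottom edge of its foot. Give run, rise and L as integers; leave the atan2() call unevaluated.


translate([295, 0, 708]) cube([113, 945, 48]);
translate([0, 92, 0]) rotate([0, atan2(295, 708), 0]) cube([37, 57, 767]);
translate([703, 92, 0]) mirror([1, 0, 0]) rotate([0, atan2(295, 708), 0]) cube([37, 57, 767]);
translate([0, 796, 0]) rotate([0, atan2(295, 708), 0]) cube([37, 57, 767]);
translate([703, 796, 0]) mirror([1, 0, 0]) rotate([0, atan2(295, 708), 0]) cube([37, 57, 767]);


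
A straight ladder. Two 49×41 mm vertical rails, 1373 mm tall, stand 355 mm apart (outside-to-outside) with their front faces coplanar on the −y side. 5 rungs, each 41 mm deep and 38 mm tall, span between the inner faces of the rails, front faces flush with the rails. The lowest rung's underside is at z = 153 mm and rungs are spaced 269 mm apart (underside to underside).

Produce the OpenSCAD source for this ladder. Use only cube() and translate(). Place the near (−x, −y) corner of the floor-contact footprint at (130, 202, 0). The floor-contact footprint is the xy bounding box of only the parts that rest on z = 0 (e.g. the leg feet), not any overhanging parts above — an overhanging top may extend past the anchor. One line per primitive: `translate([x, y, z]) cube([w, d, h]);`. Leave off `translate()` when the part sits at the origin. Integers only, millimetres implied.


// rung span = 355 - 2*49 = 257
// rung[k] z = 153 + k*269
translate([130, 202, 0]) cube([49, 41, 1373]);
translate([436, 202, 0]) cube([49, 41, 1373]);
translate([179, 202, 153]) cube([257, 41, 38]);
translate([179, 202, 422]) cube([257, 41, 38]);
translate([179, 202, 691]) cube([257, 41, 38]);
translate([179, 202, 960]) cube([257, 41, 38]);
translate([179, 202, 1229]) cube([257, 41, 38]);


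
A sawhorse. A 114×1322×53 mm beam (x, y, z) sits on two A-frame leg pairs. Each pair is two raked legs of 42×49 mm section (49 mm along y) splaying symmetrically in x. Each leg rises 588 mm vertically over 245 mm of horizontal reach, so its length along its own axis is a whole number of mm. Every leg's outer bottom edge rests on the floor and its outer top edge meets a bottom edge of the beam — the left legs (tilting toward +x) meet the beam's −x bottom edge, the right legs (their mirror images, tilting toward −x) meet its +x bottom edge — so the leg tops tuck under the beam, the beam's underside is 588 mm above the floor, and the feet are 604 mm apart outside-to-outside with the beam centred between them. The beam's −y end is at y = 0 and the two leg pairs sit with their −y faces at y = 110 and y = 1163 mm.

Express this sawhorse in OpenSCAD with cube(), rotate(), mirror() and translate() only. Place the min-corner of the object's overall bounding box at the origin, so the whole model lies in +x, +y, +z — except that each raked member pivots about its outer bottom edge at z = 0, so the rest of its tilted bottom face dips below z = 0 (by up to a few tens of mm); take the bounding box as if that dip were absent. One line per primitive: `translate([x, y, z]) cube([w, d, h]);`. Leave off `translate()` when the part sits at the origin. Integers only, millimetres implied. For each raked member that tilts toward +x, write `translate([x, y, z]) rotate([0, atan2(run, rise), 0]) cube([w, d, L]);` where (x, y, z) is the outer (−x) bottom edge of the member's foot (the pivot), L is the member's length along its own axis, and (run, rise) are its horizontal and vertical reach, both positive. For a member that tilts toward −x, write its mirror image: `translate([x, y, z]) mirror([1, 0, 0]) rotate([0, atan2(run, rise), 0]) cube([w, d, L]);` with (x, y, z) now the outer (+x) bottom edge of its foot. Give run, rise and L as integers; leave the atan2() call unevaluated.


// leg length = √(245² + 588²) = 637
// right-leg outer foot x = 2·245 + 114 = 604
// beam min-corner = (245, 0, 588)
translate([245, 0, 588]) cube([114, 1322, 53]);
translate([0, 110, 0]) rotate([0, atan2(245, 588), 0]) cube([42, 49, 637]);
translate([604, 110, 0]) mirror([1, 0, 0]) rotate([0, atan2(245, 588), 0]) cube([42, 49, 637]);
translate([0, 1163, 0]) rotate([0, atan2(245, 588), 0]) cube([42, 49, 637]);
translate([604, 1163, 0]) mirror([1, 0, 0]) rotate([0, atan2(245, 588), 0]) cube([42, 49, 637]);


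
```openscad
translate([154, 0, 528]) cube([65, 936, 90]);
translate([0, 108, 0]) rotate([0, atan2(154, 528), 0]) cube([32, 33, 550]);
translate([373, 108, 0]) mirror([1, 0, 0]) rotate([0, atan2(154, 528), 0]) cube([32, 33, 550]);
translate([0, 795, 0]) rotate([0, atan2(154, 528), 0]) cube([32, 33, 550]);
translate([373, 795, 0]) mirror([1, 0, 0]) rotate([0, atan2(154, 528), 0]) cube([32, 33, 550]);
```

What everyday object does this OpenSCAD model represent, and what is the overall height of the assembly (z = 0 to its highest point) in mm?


A sawhorse. The overall height is 618 mm.

A beam across two mirrored pairs of raked legs — a sawhorse. The beam's underside is at z = 528 (matching the legs' vertical rise in atan2(154, 528)) and the beam is 90 mm tall, so its top is at 528 + 90 = 618 mm. The raked legs top out at the beam's underside, so that is the highest point.


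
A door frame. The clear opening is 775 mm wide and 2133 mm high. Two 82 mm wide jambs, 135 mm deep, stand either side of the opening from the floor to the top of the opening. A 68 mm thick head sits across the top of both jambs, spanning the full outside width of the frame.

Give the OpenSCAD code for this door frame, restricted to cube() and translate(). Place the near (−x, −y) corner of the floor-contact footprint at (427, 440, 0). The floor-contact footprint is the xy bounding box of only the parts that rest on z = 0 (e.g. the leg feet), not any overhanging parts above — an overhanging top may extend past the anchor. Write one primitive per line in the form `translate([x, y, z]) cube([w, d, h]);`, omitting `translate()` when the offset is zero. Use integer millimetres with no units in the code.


translate([427, 440, 0]) cube([82, 135, 2133]);
translate([1284, 440, 0]) cube([82, 135, 2133]);
translate([427, 440, 2133]) cube([939, 135, 68]);


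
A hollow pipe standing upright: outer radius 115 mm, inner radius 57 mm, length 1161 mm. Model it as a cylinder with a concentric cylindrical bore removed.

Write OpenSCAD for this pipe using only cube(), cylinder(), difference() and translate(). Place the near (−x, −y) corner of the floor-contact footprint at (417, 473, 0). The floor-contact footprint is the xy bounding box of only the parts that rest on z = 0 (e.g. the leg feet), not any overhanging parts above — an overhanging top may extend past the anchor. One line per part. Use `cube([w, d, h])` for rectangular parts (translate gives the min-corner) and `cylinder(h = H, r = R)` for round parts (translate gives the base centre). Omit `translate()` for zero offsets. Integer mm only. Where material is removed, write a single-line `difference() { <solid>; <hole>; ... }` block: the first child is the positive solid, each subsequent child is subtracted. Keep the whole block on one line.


difference() { translate([532, 588, 0]) cylinder(h = 1161, r = 115); translate([532, 588, 0]) cylinder(h = 1161, r = 57); }
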